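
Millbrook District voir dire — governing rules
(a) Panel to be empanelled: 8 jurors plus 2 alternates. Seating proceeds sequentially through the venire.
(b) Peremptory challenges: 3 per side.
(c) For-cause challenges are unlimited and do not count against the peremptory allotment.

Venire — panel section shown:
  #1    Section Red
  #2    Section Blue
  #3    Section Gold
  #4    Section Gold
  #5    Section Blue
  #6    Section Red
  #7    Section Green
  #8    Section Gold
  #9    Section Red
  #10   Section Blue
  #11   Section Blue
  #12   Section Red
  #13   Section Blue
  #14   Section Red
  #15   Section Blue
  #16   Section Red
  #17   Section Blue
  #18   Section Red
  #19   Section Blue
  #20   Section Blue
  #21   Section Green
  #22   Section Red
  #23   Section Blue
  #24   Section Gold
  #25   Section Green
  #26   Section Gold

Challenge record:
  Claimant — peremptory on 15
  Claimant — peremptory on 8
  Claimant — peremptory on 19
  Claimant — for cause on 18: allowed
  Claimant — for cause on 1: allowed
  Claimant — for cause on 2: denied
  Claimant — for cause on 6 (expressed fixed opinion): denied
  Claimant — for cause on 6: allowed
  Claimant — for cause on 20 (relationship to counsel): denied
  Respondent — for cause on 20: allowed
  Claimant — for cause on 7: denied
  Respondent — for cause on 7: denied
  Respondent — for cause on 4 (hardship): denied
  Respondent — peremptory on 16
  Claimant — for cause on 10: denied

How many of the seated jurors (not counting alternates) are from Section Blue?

Removed: #1, #6, #8, #15, #16, #18, #19, #20.
Seated jurors 1–8: #2, #3, #4, #5, #7, #9, #10, #11 (alternates #12, #13 not counted).
Of those, in Section Blue: #2, #5, #10, #11 → 4.

4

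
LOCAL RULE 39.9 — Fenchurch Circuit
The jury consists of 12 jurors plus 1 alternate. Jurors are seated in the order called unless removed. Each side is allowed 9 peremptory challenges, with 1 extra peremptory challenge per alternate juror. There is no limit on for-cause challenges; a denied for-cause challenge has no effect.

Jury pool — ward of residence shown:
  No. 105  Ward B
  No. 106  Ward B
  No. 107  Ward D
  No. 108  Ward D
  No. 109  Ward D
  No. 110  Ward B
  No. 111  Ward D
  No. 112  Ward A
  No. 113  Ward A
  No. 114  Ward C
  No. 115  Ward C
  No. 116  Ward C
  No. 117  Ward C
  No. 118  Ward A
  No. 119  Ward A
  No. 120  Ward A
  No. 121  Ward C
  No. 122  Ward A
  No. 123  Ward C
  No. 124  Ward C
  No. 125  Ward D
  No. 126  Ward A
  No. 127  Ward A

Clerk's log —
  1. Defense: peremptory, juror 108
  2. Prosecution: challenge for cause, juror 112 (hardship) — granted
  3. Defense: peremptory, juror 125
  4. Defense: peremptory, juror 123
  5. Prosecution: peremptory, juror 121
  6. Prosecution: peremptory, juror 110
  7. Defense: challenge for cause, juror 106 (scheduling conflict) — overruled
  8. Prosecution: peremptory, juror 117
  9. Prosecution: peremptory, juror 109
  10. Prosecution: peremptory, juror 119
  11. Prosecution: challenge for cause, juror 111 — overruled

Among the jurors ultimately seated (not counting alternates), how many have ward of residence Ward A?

Removed: #108, #109, #110, #112, #117, #119, #121, #123, #125.
Seated jurors 1–12: #105, #106, #107, #111, #113, #114, #115, #116, #118, #120, #122, #124 (alternates #126 not counted).
Of those, in Ward A: #113, #118, #120, #122 → 4.

4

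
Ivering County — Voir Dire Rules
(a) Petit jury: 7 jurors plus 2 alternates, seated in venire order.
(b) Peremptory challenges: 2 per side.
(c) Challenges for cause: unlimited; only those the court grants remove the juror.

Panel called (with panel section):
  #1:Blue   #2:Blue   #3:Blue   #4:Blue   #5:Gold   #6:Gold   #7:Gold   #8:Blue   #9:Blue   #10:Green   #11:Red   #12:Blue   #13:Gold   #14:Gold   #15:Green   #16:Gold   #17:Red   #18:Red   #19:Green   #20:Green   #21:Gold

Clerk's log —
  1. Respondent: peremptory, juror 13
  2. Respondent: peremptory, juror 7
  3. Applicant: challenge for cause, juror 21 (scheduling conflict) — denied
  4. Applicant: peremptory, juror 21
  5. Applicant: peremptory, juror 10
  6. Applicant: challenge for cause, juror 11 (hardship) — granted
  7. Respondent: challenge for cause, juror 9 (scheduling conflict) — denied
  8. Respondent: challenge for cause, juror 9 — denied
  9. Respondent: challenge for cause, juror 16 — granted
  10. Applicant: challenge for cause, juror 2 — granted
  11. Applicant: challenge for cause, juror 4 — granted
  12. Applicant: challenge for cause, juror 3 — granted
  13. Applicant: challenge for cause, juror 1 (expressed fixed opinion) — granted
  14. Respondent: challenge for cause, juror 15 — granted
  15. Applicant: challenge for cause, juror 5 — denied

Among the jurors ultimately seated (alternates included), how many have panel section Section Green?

Removed: #1, #2, #3, #4, #7, #10, #11, #13, #15, #16, #21.
Seated (9 incl. alternates): #5, #6, #8, #9, #12, #14, #17, #18, #19.
Of those, in Section Green: #19 → 1.

1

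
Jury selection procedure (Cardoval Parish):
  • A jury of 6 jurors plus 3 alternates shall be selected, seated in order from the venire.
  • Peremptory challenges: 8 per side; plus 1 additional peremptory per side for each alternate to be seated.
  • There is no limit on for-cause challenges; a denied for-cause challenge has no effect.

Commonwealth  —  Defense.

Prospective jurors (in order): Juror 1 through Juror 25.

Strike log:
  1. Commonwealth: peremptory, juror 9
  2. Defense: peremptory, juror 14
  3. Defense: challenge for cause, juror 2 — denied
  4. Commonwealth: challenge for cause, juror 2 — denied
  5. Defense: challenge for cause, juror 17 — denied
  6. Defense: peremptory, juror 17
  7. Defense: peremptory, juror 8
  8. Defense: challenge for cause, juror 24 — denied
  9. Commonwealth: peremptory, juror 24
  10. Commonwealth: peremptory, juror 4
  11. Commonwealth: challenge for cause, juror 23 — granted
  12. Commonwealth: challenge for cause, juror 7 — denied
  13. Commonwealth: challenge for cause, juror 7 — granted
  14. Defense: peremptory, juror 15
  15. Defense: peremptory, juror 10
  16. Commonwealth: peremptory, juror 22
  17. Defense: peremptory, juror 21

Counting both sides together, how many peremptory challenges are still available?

12

Commonwealth allotment: 8 base + 1 × 3 alternates = 11. Defense allotment: 8 base + 1 × 3 alternates = 11.
Commonwealth peremptories used: #9, #24, #4, #22 — 4 (for-cause on #2, #23, #7, #7 don't count).
Defense peremptories used: #14, #17, #8, #15, #10, #21 — 6 (for-cause on #2, #17, #24 don't count).
Remaining: (11 − 4) + (11 − 6) = 12.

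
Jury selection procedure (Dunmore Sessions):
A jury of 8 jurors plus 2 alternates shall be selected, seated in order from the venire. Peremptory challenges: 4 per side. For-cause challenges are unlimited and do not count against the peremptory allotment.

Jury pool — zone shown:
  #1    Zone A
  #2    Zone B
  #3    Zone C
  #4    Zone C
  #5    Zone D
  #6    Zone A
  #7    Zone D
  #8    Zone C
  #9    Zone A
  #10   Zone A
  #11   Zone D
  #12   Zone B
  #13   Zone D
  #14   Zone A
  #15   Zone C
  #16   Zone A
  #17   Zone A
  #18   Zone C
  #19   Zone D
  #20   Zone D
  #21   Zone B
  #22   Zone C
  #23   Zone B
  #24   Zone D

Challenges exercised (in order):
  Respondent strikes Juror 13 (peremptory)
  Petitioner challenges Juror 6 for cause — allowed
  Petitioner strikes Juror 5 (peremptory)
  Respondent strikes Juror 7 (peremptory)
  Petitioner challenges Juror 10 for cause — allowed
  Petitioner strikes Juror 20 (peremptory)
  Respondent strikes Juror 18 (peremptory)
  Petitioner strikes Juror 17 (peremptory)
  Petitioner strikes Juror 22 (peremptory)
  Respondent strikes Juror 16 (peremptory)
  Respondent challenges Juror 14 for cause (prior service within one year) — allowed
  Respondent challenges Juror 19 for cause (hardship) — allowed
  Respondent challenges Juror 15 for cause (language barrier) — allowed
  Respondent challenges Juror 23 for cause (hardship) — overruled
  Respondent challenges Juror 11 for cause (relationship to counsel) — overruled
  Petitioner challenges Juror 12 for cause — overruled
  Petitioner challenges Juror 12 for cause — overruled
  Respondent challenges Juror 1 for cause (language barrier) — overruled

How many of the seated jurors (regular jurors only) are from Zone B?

2

Removed: #5, #6, #7, #10, #13, #14, #15, #16, #17, #18, #19, #20, #22.
Seated jurors 1–8: #1, #2, #3, #4, #8, #9, #11, #12 (alternates #21, #23 not counted).
Of those, in Zone B: #2, #12 → 2.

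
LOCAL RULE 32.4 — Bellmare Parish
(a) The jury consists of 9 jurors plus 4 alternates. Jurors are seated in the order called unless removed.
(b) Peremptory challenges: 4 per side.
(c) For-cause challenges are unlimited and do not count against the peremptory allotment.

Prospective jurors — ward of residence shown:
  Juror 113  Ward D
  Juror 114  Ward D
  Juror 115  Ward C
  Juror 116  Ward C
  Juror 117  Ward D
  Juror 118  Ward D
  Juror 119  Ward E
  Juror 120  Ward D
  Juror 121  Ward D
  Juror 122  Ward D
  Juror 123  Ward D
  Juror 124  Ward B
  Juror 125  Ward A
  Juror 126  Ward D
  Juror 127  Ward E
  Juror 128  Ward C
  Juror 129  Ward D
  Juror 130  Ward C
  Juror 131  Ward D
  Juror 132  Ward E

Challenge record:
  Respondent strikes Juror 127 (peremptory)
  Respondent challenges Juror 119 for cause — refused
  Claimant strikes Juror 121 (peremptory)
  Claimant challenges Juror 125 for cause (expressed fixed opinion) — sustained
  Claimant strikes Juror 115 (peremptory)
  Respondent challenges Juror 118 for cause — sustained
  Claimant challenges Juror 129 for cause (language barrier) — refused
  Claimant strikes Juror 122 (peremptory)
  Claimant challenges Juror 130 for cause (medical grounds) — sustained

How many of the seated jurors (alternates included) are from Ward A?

0

Removed: #115, #118, #121, #122, #125, #127, #130.
Seated (13 incl. alternates): #113, #114, #116, #117, #119, #120, #123, #124, #126, #128, #129, #131, #132.
None of those are in Ward A → 0.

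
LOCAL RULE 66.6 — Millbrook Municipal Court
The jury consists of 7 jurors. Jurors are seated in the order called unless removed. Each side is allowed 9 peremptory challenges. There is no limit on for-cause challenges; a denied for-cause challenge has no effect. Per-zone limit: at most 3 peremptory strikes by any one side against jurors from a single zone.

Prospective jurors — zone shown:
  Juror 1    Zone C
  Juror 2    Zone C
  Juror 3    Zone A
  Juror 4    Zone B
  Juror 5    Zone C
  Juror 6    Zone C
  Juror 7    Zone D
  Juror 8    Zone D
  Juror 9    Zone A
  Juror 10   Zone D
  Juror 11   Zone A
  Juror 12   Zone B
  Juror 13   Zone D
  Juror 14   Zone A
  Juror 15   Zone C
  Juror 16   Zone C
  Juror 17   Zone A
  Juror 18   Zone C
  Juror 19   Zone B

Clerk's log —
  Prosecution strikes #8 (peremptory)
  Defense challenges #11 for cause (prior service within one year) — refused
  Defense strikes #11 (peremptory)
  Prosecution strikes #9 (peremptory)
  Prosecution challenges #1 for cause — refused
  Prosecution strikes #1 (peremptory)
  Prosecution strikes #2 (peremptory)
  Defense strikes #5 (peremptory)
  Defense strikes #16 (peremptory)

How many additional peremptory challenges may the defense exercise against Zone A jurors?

Defense peremptories so far: #11, #5, #16 — 3 of 9 used, 6 left overall.
Against Zone A: #11 — 1 used; per-zone cap 3 leaves 2.
Binding limit: min(6, 2) = 2.

2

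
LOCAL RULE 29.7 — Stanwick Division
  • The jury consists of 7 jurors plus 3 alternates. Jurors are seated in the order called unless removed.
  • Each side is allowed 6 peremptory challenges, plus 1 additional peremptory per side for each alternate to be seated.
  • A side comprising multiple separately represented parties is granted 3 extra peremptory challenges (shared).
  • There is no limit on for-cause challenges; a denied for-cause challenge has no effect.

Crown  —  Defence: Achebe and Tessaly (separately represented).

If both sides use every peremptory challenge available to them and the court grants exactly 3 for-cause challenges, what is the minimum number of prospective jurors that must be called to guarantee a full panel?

Seats to fill: 7 + 3 alternates = 10.
Peremptories — Crown: 6 + 1×3 = 9; Defence: 6 + 1×3 + 3 = 12; total 21.
For-cause removals: 3.
Minimum venire: 10 + 21 + 3 = 34.

34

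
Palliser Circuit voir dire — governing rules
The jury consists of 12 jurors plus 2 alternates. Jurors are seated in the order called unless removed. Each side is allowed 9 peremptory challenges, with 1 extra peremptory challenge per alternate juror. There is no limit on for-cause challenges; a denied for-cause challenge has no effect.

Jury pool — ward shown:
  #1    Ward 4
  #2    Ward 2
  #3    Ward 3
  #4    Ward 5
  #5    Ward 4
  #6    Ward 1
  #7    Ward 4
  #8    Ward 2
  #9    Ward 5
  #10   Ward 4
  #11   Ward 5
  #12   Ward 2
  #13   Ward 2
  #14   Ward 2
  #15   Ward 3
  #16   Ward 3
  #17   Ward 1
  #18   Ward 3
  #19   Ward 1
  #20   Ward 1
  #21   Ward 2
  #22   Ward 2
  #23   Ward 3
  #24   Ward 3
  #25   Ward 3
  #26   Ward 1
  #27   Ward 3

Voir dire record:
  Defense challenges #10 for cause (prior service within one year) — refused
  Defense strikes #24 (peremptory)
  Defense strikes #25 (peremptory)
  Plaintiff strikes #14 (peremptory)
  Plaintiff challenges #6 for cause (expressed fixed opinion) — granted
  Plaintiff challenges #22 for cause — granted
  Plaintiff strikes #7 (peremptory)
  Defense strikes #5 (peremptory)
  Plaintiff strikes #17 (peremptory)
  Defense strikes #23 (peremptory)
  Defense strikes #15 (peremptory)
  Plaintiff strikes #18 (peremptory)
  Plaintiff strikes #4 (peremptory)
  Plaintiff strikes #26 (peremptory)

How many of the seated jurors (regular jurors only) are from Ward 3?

Removed: #4, #5, #6, #7, #14, #15, #17, #18, #22, #23, #24, #25, #26.
Seated jurors 1–12: #1, #2, #3, #8, #9, #10, #11, #12, #13, #16, #19, #20 (alternates #21, #27 not counted).
Of those, in Ward 3: #3, #16 → 2.

2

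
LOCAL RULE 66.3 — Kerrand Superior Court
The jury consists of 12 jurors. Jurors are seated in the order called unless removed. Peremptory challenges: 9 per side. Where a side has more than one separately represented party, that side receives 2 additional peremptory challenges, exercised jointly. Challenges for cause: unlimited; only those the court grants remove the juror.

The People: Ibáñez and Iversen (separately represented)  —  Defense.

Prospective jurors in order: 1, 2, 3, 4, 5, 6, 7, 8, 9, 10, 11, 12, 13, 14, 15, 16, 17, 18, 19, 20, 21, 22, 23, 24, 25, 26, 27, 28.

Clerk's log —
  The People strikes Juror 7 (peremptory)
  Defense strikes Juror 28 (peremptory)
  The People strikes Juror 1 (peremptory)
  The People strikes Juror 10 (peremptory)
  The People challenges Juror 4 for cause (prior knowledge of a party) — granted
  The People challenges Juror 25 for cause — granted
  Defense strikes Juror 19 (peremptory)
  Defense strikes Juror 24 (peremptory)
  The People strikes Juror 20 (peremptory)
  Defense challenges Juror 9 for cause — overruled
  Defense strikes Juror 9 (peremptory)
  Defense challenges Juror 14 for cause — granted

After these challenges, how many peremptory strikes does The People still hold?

7

The People allotment: 9 base + 2 multi-party = 11.
The People peremptories used: #7, #1, #10, #20 — 4 (for-cause on #4, #25 don't count).
Remaining: 11 − 4 = 7.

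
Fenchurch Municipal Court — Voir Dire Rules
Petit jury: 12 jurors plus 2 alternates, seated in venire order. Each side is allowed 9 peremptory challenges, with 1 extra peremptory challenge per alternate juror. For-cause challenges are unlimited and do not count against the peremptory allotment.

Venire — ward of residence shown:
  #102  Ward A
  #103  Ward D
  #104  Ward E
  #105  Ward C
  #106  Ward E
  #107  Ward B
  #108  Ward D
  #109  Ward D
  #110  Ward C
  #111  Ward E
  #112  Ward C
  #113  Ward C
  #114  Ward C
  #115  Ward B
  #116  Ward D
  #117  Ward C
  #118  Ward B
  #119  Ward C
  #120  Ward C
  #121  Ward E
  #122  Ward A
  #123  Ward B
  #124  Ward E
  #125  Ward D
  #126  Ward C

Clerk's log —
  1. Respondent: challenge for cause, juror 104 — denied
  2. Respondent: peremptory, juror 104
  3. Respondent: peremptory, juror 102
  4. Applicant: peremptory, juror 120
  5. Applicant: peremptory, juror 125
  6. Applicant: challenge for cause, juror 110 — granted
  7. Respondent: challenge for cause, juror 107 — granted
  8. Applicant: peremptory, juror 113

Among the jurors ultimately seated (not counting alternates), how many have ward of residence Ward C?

Removed: #102, #104, #107, #110, #113, #120, #125.
Seated jurors 1–12: #103, #105, #106, #108, #109, #111, #112, #114, #115, #116, #117, #118 (alternates #119, #121 not counted).
Of those, in Ward C: #105, #112, #114, #117 → 4.

4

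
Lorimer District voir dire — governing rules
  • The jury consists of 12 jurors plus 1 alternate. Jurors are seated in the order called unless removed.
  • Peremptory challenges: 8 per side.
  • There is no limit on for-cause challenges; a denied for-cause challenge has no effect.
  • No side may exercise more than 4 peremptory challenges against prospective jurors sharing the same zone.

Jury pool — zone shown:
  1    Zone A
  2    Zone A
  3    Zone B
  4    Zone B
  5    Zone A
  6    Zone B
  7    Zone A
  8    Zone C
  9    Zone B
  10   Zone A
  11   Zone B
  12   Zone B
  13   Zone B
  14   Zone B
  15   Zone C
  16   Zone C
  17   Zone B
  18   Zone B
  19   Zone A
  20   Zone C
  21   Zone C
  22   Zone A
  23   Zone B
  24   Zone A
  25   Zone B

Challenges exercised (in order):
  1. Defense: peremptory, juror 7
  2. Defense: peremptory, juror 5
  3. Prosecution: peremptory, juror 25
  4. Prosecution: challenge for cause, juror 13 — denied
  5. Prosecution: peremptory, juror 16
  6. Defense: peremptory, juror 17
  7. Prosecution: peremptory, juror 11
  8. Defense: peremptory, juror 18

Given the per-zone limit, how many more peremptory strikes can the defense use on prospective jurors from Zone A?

2

Defense peremptories so far: #7, #5, #17, #18 — 4 of 8 used, 4 left overall.
Against Zone A: #7, #5 — 2 used; per-zone cap 4 leaves 2.
Binding limit: min(4, 2) = 2.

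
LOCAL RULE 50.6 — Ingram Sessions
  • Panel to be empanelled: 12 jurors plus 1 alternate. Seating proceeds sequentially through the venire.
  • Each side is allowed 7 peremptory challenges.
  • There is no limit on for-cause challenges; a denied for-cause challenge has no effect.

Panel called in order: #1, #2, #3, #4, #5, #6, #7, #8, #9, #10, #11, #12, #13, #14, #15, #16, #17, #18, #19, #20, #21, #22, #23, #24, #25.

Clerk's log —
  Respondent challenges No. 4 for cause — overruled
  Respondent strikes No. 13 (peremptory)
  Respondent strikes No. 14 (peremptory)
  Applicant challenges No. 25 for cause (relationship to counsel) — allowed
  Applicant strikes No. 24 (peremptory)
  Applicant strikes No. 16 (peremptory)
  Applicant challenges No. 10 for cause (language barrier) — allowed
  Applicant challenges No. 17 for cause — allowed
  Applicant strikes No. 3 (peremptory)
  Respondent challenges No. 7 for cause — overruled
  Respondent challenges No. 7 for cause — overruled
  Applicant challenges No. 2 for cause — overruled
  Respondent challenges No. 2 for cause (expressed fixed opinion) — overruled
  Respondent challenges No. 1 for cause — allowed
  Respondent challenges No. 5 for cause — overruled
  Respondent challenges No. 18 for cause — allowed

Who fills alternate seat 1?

Removed: #1, #3, #10, #13, #14, #16, #17, #18, #24, #25. (#2, #4, #5, #7 stay — for-cause denied.)
Seating in order: seats 1–12 → #2, #4, #5, #6, #7, #8, #9, #11, #12, #15, #19, #20; alternates → #21.
So alternate 1 is #21.

21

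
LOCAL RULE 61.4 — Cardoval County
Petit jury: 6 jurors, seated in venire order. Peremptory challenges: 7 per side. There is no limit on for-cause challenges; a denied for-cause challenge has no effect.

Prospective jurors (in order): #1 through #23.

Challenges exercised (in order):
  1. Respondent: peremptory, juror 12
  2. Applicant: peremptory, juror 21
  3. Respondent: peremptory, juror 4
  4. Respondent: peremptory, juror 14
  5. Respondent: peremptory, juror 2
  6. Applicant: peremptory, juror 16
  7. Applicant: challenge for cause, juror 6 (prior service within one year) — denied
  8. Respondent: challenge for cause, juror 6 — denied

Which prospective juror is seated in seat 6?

8

Removed: #2, #4, #12, #14, #16, #21. (#6 stays — for-cause denied.)
Filling seats in venire order through position 6: #1, #3, #5, #6, #7, #8.
So seat 6 is #8.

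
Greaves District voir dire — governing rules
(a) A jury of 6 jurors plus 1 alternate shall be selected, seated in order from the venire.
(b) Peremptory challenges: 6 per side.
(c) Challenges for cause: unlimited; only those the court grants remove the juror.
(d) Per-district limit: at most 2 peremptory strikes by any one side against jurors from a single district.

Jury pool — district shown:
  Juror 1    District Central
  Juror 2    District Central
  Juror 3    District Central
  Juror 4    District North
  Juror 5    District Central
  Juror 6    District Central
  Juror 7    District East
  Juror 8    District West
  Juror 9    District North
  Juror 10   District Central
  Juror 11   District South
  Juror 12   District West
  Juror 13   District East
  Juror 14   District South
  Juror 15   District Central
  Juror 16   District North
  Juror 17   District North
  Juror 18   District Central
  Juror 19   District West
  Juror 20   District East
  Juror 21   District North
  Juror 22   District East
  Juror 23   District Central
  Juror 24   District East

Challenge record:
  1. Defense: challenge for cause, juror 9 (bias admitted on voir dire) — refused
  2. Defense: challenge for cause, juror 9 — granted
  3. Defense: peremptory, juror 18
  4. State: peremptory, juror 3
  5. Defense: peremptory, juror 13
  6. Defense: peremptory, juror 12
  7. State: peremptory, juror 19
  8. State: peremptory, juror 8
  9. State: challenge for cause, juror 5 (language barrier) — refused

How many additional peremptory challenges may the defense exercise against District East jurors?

1

Defense peremptories so far: #18, #13, #12 — 3 of 6 used, 3 left overall.
Against District East: #13 — 1 used; per-district cap 2 leaves 1.
Binding limit: min(3, 1) = 1.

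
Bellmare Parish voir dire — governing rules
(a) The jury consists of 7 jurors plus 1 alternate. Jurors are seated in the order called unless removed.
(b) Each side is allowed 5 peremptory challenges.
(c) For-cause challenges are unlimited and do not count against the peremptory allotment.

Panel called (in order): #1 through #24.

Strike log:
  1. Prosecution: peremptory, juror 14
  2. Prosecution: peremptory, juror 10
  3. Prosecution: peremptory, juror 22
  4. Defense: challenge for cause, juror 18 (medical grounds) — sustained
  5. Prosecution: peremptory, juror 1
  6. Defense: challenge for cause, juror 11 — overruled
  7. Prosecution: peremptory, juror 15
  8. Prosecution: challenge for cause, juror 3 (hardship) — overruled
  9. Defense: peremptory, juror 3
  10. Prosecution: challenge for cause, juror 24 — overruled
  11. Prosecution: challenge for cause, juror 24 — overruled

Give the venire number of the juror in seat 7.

Removed: #1, #3, #10, #14, #15, #18, #22. (#11, #24 stay — for-cause denied.)
Seating in order: seats 1–7 → #2, #4, #5, #6, #7, #8, #9; alternates → #11.
So seat 7 is #9.

9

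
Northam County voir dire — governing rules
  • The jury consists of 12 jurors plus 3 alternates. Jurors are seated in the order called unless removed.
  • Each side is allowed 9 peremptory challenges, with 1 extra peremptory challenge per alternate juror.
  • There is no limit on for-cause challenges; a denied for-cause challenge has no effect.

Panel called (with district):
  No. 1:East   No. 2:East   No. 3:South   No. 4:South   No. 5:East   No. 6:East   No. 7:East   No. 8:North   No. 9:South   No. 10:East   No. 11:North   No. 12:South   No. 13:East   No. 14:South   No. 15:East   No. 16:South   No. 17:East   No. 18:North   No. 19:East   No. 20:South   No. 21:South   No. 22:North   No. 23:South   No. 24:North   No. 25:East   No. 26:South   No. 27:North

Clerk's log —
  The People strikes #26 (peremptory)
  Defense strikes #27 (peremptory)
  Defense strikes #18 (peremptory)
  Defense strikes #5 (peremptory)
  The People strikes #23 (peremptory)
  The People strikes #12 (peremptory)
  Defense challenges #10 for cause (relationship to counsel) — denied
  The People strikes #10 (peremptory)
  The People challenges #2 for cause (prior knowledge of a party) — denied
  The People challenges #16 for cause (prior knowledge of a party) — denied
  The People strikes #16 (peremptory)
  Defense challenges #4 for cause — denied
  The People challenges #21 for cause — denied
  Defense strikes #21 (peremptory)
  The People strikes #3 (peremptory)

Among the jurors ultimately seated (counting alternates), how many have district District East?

Removed: #3, #5, #10, #12, #16, #18, #21, #23, #26, #27.
Seated (15 incl. alternates): #1, #2, #4, #6, #7, #8, #9, #11, #13, #14, #15, #17, #19, #20, #22.
Of those, in District East: #1, #2, #6, #7, #13, #15, #17, #19 → 8.

8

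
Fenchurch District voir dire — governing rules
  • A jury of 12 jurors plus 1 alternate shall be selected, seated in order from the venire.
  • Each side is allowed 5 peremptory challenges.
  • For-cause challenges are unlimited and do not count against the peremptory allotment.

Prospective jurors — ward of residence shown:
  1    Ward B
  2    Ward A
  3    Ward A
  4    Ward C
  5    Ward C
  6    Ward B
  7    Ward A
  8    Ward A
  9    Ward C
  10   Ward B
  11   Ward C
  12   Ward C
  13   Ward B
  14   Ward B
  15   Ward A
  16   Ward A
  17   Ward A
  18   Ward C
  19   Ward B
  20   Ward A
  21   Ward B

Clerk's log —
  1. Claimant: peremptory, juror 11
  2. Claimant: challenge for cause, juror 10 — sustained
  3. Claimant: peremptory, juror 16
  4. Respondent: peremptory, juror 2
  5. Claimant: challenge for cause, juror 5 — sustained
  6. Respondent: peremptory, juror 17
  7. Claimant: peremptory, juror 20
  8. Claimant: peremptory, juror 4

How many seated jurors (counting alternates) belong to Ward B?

6

Removed: #2, #4, #5, #10, #11, #16, #17, #20.
Seated (13 incl. alternates): #1, #3, #6, #7, #8, #9, #12, #13, #14, #15, #18, #19, #21.
Of those, in Ward B: #1, #6, #13, #14, #19, #21 → 6.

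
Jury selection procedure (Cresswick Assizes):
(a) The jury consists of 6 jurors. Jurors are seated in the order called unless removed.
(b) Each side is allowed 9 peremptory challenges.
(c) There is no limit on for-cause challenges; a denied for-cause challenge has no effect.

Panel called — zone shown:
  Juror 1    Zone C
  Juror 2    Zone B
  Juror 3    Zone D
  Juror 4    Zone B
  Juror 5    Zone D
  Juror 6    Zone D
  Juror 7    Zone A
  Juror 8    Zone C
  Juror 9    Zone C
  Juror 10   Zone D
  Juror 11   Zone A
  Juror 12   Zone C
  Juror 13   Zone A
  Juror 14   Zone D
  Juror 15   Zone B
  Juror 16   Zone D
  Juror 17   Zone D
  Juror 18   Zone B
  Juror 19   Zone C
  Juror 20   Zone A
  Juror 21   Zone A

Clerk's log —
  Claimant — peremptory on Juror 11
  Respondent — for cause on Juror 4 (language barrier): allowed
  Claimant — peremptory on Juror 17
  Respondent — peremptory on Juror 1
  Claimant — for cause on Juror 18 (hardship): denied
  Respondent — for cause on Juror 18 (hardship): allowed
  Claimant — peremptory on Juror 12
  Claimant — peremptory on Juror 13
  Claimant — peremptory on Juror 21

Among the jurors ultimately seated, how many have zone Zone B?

Removed: #1, #4, #11, #12, #13, #17, #18, #21.
Seated jurors 1–6: #2, #3, #5, #6, #7, #8.
Of those, in Zone B: #2 → 1.

1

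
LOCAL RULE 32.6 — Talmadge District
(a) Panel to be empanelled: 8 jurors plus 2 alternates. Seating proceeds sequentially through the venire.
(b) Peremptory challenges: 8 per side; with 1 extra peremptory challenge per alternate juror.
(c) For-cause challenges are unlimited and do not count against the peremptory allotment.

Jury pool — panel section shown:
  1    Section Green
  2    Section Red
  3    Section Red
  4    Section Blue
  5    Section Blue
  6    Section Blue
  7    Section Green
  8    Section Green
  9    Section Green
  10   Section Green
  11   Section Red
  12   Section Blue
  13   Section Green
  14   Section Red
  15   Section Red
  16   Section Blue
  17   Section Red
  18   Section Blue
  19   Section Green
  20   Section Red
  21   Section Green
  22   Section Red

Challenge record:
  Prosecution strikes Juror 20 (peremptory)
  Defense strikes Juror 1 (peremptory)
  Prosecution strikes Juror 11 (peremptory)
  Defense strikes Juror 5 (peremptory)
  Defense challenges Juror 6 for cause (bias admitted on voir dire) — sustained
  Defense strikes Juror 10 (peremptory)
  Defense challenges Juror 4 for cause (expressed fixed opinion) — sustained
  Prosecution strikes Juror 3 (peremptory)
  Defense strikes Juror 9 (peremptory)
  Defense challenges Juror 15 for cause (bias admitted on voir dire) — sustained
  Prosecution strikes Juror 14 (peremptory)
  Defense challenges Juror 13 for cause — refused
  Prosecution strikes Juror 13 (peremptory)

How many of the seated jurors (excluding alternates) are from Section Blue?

3

Removed: #1, #3, #4, #5, #6, #9, #10, #11, #13, #14, #15, #20.
Seated jurors 1–8: #2, #7, #8, #12, #16, #17, #18, #19 (alternates #21, #22 not counted).
Of those, in Section Blue: #12, #16, #18 → 3.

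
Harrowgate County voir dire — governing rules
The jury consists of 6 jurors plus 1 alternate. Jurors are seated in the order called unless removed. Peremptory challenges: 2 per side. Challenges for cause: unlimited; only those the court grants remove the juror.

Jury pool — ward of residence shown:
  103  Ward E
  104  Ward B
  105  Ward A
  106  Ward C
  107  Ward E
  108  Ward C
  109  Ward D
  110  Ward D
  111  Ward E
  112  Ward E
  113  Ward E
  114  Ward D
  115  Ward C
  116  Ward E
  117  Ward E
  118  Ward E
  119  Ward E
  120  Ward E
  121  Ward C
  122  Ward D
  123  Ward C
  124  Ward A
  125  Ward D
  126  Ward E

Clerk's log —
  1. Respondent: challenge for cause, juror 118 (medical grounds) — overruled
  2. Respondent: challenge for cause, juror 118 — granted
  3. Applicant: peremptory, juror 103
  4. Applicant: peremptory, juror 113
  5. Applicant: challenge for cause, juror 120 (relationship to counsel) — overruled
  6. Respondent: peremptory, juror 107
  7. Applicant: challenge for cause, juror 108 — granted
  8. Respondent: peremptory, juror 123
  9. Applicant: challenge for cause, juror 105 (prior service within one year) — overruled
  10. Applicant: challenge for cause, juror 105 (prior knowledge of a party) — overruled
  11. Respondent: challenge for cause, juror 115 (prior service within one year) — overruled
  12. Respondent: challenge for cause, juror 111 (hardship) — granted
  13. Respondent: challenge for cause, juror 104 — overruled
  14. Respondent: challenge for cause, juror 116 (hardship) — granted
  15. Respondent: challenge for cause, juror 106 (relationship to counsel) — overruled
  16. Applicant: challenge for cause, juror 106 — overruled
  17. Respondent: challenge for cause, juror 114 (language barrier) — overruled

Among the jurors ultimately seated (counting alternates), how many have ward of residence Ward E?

Removed: #103, #107, #108, #111, #113, #116, #118, #123.
Seated (7 incl. alternates): #104, #105, #106, #109, #110, #112, #114.
Of those, in Ward E: #112 → 1.

1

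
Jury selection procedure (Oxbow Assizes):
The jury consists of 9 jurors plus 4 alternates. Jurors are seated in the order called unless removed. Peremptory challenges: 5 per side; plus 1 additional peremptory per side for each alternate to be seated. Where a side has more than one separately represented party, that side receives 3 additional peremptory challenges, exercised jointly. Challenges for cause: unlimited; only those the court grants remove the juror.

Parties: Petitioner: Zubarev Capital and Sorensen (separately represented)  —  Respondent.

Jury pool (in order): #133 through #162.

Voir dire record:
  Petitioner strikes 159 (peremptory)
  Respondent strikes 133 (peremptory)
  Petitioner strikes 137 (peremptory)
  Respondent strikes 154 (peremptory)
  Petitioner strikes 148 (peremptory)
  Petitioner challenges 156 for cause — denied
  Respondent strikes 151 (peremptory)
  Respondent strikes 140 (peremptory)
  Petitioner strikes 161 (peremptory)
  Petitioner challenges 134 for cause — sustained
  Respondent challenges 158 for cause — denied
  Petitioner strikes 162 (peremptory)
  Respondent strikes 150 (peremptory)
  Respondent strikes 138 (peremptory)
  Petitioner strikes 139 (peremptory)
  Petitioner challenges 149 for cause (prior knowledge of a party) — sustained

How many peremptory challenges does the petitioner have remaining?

6

Petitioner allotment: 5 base + 1 × 4 alternates + 3 multi-party = 12.
Petitioner peremptories used: #159, #137, #148, #161, #162, #139 — 6 (for-cause on #156, #134, #149 don't count).
Remaining: 12 − 6 = 6.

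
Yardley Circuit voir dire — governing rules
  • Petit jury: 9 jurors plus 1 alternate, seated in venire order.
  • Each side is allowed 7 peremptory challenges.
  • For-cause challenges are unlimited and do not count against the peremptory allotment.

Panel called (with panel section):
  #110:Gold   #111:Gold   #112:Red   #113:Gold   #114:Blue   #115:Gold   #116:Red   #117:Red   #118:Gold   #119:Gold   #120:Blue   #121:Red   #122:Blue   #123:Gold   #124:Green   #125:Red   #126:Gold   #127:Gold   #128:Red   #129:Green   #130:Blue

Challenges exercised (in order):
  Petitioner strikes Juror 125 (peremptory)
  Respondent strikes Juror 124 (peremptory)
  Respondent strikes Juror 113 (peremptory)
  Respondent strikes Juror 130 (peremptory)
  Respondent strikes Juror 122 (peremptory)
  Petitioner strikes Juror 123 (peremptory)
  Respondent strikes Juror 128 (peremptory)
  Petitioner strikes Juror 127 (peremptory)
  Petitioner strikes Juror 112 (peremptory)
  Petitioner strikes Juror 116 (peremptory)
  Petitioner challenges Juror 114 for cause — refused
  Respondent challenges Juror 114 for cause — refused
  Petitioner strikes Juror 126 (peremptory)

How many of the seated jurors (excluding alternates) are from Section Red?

Removed: #112, #113, #116, #122, #123, #124, #125, #126, #127, #128, #130.
Seated jurors 1–9: #110, #111, #114, #115, #117, #118, #119, #120, #121 (alternates #129 not counted).
Of those, in Section Red: #117, #121 → 2.

2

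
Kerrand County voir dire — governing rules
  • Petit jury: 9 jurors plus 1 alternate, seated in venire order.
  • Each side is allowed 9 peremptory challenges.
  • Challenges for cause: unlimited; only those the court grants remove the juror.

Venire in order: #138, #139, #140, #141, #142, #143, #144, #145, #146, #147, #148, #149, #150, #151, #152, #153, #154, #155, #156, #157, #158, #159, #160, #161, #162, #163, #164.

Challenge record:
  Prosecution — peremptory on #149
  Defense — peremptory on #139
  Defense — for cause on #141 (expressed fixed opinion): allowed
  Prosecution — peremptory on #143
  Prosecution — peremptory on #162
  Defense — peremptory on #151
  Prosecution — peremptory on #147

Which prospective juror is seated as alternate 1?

153

Removed: #139, #141, #143, #147, #149, #151, #162.
Filling seats in venire order through position 10: #138, #140, #142, #144, #145, #146, #148, #150, #152, #153.
So alternate 1 is #153.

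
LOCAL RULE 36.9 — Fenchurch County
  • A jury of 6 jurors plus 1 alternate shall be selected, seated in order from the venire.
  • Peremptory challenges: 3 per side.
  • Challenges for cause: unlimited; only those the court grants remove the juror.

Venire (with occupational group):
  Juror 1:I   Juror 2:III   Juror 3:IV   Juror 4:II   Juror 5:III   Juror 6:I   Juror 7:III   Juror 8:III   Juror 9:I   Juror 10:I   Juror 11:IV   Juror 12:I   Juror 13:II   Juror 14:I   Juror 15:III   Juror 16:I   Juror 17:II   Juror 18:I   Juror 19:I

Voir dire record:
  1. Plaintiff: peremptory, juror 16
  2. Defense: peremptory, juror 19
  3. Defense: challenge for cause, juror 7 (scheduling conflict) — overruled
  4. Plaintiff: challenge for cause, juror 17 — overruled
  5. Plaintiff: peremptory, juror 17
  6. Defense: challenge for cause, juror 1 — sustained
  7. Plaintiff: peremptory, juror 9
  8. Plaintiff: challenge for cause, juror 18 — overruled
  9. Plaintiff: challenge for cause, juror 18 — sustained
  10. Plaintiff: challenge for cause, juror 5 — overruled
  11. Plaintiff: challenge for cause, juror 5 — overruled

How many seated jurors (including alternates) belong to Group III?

4

Removed: #1, #9, #16, #17, #18, #19.
Seated (7 incl. alternates): #2, #3, #4, #5, #6, #7, #8.
Of those, in Group III: #2, #5, #7, #8 → 4.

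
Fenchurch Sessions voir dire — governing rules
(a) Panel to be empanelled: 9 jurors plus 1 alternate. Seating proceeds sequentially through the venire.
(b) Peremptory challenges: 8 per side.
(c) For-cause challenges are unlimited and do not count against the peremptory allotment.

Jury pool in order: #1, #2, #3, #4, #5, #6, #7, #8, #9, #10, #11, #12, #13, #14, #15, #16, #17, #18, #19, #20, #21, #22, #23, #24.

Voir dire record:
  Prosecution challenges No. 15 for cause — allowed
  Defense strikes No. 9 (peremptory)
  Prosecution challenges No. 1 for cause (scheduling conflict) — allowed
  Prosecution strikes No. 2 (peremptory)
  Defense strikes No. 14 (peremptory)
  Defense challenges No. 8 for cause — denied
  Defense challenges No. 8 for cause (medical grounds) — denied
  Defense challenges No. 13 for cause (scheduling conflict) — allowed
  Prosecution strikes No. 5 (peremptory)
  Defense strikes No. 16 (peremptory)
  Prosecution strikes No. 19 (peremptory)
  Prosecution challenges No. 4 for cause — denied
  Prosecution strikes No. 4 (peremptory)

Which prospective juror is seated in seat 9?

Removed: #1, #2, #4, #5, #9, #13, #14, #15, #16, #19. (#8 stays — for-cause denied.)
Seating in order: seats 1–9 → #3, #6, #7, #8, #10, #11, #12, #17, #18; alternates → #20.
So seat 9 is #18.

18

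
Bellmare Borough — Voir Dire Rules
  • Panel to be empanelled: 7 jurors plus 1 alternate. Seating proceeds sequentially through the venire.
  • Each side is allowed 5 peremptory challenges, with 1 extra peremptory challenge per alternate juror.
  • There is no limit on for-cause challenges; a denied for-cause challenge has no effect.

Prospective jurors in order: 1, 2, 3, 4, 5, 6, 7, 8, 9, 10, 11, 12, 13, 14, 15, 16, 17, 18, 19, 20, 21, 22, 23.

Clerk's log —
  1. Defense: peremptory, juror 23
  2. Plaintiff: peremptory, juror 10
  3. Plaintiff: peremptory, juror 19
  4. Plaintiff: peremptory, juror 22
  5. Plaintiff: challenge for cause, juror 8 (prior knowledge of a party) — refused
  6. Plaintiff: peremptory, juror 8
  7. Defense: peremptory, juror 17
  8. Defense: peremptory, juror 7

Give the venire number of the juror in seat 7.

9

Removed: #7, #8, #10, #17, #19, #22, #23.
Seating in order: seats 1–7 → #1, #2, #3, #4, #5, #6, #9; alternates → #11.
So seat 7 is #9.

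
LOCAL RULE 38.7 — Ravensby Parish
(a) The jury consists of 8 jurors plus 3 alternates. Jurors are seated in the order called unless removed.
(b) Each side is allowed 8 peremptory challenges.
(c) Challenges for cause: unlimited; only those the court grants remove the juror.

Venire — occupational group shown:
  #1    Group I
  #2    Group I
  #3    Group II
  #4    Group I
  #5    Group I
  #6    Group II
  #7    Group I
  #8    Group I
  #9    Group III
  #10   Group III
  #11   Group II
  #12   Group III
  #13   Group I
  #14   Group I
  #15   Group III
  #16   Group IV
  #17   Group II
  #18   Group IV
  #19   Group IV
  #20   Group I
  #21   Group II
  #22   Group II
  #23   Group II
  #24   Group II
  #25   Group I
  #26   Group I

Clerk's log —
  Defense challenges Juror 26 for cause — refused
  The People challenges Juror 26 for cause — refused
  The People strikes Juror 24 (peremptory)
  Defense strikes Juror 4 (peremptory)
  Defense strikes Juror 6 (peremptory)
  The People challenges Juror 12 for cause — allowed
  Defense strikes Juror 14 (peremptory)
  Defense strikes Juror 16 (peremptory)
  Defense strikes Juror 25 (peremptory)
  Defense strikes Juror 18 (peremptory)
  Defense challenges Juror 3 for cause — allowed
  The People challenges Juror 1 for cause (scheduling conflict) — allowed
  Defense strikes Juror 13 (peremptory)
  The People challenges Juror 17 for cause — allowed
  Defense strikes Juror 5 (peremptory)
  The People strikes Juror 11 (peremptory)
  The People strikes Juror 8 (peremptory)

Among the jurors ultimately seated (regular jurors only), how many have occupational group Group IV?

Removed: #1, #3, #4, #5, #6, #8, #11, #12, #13, #14, #16, #17, #18, #24, #25.
Seated jurors 1–8: #2, #7, #9, #10, #15, #19, #20, #21 (alternates #22, #23, #26 not counted).
Of those, in Group IV: #19 → 1.

1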